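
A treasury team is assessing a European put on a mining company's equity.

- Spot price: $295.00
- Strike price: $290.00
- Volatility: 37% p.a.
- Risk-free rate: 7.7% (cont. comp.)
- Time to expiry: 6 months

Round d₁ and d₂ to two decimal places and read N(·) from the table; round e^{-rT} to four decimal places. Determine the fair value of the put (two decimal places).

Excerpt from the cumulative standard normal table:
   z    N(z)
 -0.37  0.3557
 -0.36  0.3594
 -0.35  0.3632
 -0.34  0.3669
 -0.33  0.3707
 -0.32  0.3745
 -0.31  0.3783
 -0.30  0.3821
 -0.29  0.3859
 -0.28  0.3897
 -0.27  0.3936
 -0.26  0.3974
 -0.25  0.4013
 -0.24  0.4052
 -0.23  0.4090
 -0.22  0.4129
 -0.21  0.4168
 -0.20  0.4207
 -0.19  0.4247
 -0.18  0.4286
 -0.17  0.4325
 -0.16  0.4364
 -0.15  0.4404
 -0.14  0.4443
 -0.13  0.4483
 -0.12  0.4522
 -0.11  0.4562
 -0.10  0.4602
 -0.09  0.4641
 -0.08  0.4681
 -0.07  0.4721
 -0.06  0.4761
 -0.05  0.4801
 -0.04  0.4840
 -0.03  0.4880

$22.38

T = 0.5;  σ√T = 0.2616
d₁ = [ln(295/290) + (0.077 + 0.37²/2)·0.5] / 0.2616 = [0.0171 + 0.0727] / 0.2616 = 0.3433 ≈ 0.34
d₂ = d₁ − σ√T = 0.3433 − 0.2616 = 0.0817 ≈ 0.08
exp(−rT) = exp(−0.077·0.5) = 0.9622
P = 290·0.9622·N(-0.08) − 295·N(-0.34) = 290·0.9622·0.4681 − 295·0.3669 = 130.6177 − 108.2355 = 22.3822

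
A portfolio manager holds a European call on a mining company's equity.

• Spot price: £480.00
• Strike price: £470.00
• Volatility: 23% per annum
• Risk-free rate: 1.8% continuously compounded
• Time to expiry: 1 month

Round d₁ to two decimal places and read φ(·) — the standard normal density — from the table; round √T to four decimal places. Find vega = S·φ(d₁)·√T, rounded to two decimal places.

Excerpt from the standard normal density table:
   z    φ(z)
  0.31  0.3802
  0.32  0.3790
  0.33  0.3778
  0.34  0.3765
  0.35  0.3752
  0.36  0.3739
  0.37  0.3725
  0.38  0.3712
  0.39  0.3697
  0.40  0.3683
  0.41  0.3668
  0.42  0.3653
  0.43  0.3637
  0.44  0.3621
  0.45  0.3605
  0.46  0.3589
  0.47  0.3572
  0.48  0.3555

51.62

T = 0.08333;  σ√T = 0.0664
ln(S/K) + (r + σ²/2)T = ln(480/470) + (0.018 + 0.23²/2)·0.08333 = 0.0211 + 0.0037 = 0.0248
d₁ = 0.0248 / 0.0664 = 0.3729 ⇒ 0.37
√T = √0.08333 = 0.2887
φ(d₁) = φ(0.37) = 0.3725
vega = S·φ(d₁)·√T = 480·0.3725·0.2887 = 51.6196
(The put has the same vega.)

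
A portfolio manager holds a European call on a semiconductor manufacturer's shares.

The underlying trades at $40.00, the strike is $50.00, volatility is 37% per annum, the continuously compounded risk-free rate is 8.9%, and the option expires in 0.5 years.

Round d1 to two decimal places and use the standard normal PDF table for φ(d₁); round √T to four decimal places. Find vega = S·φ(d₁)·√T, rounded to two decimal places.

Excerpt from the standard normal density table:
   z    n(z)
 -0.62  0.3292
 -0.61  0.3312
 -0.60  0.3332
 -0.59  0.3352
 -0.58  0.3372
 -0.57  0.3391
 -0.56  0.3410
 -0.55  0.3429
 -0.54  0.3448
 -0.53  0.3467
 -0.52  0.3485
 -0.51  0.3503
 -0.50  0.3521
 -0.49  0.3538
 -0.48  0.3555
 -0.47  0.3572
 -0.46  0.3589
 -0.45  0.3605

σ√T = 0.37 × 0.7071 = 0.2616
ln(S/K) + (r + σ²/2)T = ln(40/50) + (0.089 + 0.37²/2)·0.5 = -0.2231 + 0.0787 = -0.1444
d₁ = -0.1444 / 0.2616 = -0.5520 ≈ -0.55
√T = √0.5 = 0.7071
φ(d₁) = φ(-0.55) = 0.3429
vega = S·φ(d₁)·√T = 40·0.3429·0.7071 = 9.6986

9.70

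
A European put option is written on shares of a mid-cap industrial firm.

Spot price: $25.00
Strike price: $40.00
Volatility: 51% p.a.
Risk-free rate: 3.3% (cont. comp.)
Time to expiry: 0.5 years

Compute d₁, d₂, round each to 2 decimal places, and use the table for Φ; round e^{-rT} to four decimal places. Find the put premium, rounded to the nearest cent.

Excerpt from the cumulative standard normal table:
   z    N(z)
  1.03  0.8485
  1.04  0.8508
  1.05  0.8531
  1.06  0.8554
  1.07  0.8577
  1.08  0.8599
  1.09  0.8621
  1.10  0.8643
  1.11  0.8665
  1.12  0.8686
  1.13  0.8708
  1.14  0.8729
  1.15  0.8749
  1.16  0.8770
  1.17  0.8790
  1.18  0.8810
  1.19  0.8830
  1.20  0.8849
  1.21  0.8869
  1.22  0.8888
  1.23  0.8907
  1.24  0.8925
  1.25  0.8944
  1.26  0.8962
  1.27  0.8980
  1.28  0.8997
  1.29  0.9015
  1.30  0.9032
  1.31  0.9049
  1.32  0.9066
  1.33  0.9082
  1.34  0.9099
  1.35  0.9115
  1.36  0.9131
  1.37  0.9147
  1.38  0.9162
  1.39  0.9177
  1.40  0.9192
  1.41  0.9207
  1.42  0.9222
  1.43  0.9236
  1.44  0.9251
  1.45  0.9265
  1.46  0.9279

$14.90

T = 0.5;  σ√T = 0.3606
d₁ = [ln(25/40) + (0.033 + 0.51²/2)·0.5] / 0.3606 = [-0.4700 + 0.0815] / 0.3606 = -1.0772 ≈ -1.08
d₂ = d₁ − σ√T = -1.0772 − 0.3606 = -1.4379 ≈ -1.44
exp(−rT) = exp(−0.033·0.5) = 0.9836
P = 40·0.9836·N(1.44) − 25·N(1.08) = 40·0.9836·0.9251 − 25·0.8599 = 36.3971 − 21.4975 = 14.8996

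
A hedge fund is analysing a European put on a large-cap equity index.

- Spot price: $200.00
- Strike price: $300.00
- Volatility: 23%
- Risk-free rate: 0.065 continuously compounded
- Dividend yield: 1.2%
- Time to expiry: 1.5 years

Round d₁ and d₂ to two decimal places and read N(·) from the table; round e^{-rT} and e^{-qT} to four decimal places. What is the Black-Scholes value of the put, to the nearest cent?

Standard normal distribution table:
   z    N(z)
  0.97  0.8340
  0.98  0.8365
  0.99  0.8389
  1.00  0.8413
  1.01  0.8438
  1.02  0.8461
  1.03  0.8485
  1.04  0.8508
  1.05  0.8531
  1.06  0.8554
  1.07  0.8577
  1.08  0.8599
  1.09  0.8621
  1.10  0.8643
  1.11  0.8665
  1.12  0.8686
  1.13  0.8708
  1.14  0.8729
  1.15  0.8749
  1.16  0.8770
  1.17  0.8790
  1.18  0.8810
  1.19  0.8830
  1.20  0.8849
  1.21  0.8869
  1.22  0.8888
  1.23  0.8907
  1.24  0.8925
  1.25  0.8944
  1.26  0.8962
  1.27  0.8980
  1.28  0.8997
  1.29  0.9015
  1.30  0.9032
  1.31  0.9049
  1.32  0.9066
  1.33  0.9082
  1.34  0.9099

σ√T = 0.23 × 1.2247 = 0.2817
ln(S/K) + (r − q + σ²/2)T = ln(200/300) + (0.065 − 0.012 + 0.23²/2)·1.5 = -0.4055 + 0.1192 = -0.2863
d₁ = -0.2863 / 0.2817 = -1.0163 → -1.02
d₂ = d₁ − σ√T = -1.0163 − 0.2817 = -1.2980 → -1.30
exp(−qT) = exp(−0.012·1.5) = 0.9822;  exp(−rT) = exp(−0.065·1.5) = 0.9071
N(−d₂) = N(1.30) = 0.9032;  N(−d₁) = N(1.02) = 0.8461
P = 300·0.9071·0.9032 − 200·0.9822·0.8461 = 245.7878 − 166.2079 = 79.5799

$79.58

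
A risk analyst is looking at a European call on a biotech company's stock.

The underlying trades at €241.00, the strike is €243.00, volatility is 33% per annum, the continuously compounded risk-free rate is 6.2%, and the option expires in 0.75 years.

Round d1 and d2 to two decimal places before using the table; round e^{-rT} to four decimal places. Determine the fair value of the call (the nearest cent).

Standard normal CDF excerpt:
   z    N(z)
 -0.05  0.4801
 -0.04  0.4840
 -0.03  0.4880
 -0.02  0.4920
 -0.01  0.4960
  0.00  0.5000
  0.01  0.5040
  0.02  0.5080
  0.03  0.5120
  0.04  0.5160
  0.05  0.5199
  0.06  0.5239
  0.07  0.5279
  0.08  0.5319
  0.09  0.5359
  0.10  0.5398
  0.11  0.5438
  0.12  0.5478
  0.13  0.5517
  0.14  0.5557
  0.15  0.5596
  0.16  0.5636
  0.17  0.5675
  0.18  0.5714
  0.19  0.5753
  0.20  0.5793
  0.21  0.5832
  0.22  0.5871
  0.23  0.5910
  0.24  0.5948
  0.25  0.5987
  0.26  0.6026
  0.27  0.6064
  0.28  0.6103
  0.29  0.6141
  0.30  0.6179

σ√T = 0.33·√0.75 = 0.2858
d₁ = [ln(241/243) + (0.062 + 0.33²/2)·0.75] / 0.2858 = [-0.0083 + 0.0873] / 0.2858 = 0.2767 → 0.28
d₂ = d₁ − σ√T = 0.2767 − 0.2858 = -0.0091 → -0.01
exp(−rT) = exp(−0.062·0.75) = 0.9546
C = 241·N(0.28) − 243·0.9546·N(-0.01) = 241·0.6103 − 243·0.9546·0.4960 = 147.0823 − 115.0560 = 32.0263

€32.03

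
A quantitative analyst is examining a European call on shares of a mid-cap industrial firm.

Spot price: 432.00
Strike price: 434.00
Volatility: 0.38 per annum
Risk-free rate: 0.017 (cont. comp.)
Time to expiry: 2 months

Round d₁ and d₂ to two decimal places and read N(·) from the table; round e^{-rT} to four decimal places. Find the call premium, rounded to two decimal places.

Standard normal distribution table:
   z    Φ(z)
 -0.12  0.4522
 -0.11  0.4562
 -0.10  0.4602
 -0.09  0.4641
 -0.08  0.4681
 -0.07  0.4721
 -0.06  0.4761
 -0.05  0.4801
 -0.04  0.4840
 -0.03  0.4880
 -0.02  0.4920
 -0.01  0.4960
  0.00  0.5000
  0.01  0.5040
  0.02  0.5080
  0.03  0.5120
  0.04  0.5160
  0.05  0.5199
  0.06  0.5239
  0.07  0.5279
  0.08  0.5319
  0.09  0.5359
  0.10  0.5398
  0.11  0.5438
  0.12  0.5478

27.20

σ√T = 0.38·√0.1667 = 0.1551
d₁ = [ln(432/434) + (0.017 + 0.38²/2)·0.1667] / 0.1551 = [-0.0046 + 0.0149] / 0.1551 = 0.0661 ⇒ 0.07
d₂ = d₁ − σ√T = 0.0661 − 0.1551 = -0.0891 ⇒ -0.09
e^(−rT) = e^(−0.017·0.1667) = 0.9972
N(d₁) = N(0.07) = 0.5279;  N(d₂) = N(-0.09) = 0.4641
C = 432·0.5279 − 434·0.9972·0.4641 = 228.0528 − 200.8554 = 27.1974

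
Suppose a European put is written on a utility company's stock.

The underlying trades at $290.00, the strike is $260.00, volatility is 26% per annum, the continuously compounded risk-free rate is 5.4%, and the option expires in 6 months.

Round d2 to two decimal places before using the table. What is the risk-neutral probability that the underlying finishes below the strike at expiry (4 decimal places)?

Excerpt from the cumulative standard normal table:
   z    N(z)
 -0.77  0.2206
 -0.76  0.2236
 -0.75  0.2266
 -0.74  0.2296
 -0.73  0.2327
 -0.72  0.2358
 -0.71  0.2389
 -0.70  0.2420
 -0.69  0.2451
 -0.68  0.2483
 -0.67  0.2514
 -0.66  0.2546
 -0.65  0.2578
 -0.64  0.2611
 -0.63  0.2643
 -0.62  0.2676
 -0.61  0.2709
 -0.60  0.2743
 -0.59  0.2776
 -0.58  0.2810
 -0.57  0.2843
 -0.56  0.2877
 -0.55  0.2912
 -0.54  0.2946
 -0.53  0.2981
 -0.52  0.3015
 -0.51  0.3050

0.2578

T = 0.5;  σ√T = 0.1838
d₁ = [ln(290/260) + (0.054 + 0.26²/2)·0.5] / 0.1838 = [0.1092 + 0.0439] / 0.1838 = 0.8328 ≈ 0.83
d₂ = d₁ − σ√T = 0.8328 − 0.1838 = 0.6489 ≈ 0.65
Risk-neutral Pr[S_T < K] = N(−d₂) = N(-0.65) = 0.2578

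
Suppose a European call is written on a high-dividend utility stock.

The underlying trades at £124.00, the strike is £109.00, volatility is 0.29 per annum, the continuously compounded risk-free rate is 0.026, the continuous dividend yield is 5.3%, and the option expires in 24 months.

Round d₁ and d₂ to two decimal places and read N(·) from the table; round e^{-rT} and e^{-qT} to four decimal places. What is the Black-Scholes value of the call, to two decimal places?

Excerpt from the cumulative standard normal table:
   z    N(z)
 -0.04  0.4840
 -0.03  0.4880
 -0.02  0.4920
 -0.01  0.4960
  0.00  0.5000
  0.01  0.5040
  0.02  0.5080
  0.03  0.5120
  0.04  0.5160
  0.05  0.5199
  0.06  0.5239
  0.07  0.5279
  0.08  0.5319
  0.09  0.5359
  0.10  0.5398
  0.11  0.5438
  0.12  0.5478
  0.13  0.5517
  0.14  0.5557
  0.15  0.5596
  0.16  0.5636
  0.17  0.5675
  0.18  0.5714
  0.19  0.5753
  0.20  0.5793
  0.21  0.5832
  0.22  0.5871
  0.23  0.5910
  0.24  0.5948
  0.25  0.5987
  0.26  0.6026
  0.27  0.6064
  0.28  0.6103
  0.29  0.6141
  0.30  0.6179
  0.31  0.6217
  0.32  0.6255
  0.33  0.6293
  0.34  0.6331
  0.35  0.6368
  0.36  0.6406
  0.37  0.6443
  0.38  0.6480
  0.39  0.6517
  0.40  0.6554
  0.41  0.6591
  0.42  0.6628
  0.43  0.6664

σ√T = 0.29·√2 = 0.4101
d₁ = [ln(124/109) + (0.026 − 0.053 + 0.29²/2)·2] / 0.4101 = [0.1289 + 0.0301] / 0.4101 = 0.3878 ⇒ 0.39
d₂ = d₁ − σ√T = 0.3878 − 0.4101 = -0.0224 ⇒ -0.02
e^(−qT) = e^(−0.053·2) = 0.8994;  e^(−rT) = e^(−0.026·2) = 0.9493
C = 124·0.8994·N(0.39) − 109·0.9493·N(-0.02) = 124·0.8994·0.6517 − 109·0.9493·0.4920 = 72.6812 − 50.9091 = 21.7722

£21.77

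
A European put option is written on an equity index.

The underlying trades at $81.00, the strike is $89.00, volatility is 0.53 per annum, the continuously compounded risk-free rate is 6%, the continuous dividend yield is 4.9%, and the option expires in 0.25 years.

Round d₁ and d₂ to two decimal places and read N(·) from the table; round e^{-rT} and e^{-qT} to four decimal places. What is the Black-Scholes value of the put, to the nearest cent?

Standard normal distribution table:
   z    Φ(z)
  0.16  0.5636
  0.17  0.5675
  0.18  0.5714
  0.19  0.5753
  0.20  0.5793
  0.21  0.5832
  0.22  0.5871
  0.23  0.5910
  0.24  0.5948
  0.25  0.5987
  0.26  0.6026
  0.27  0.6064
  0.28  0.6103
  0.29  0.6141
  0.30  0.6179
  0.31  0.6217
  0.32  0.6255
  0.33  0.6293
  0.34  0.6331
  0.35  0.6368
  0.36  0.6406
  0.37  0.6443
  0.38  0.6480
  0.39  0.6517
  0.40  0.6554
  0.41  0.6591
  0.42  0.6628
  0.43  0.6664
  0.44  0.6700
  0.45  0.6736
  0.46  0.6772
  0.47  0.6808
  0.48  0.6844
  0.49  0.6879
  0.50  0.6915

σ√T = 0.53·√0.25 = 0.2650
d₁ = [ln(81/89) + (0.06 − 0.049 + ½·0.53²)·0.25] / (σ√T) = (-0.0942 + 0.0379) / 0.2650 = -0.2125 → -0.21
d₂ = -0.2125 − 0.2650 = -0.4775 → -0.48
e^(−qT) = e^(−0.049·0.25) = 0.9878;  e^(−rT) = e^(−0.06·0.25) = 0.9851
N(−d₂) = N(0.48) = 0.6844;  N(−d₁) = N(0.21) = 0.5832
P = 89·0.9851·0.6844 − 81·0.9878·0.5832 = 60.0040 − 46.6629 = 13.3411

$13.34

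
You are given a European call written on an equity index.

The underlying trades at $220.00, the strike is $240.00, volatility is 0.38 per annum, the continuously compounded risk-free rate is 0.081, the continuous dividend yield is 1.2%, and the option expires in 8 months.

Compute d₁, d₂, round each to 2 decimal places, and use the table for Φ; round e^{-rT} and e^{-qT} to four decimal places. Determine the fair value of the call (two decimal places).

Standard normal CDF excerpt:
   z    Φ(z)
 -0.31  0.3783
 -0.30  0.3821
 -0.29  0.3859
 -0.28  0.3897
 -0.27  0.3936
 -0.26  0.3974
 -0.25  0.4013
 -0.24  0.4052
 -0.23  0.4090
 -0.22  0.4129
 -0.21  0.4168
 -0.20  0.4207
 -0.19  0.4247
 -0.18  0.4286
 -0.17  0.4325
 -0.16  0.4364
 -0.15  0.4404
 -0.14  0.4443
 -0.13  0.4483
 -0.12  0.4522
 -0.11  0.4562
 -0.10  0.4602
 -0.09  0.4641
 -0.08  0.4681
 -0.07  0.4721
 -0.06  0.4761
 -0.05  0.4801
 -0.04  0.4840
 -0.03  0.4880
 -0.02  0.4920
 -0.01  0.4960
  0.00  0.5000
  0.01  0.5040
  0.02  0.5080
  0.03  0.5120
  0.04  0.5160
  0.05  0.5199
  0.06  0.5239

$23.12

σ√T = 0.38 × 0.8165 = 0.3103
ln(S/K) + (r − q + σ²/2)T = ln(220/240) + (0.081 − 0.012 + 0.38²/2)·0.6667 = -0.0870 + 0.0941 = 0.0071
d₁ = 0.0071 / 0.3103 = 0.0230 ⇒ 0.02
d₂ = d₁ − σ√T = 0.0230 − 0.3103 = -0.2873 ⇒ -0.29
e^(−qT) = e^(−0.012·0.6667) = 0.9920;  e^(−rT) = e^(−0.081·0.6667) = 0.9474
N(d₁) = N(0.02) = 0.5080;  N(d₂) = N(-0.29) = 0.3859
C = 220·0.9920·0.5080 − 240·0.9474·0.3859 = 110.8659 − 87.7444 = 23.1215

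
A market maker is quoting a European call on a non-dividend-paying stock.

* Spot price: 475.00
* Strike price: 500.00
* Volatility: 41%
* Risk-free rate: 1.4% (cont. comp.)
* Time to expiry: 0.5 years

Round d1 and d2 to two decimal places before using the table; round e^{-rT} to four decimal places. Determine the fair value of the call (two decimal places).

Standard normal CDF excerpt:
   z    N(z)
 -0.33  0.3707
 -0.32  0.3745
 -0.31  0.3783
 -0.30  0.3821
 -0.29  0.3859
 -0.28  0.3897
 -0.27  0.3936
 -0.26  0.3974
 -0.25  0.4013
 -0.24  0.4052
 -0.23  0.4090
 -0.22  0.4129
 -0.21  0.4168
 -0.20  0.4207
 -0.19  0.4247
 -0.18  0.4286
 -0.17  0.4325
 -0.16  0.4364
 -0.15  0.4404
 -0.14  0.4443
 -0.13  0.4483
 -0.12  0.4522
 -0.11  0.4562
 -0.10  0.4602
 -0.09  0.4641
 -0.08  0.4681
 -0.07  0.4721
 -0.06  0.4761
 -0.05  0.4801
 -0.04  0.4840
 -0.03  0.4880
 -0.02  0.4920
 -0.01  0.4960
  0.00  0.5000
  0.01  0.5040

45.89

σ√T = 0.41 × 0.7071 = 0.2899
d₁ = [ln(475/500) + (0.014 + 0.41²/2)·0.5] / 0.2899 = [-0.0513 + 0.0490] / 0.2899 = -0.0078 which rounds to -0.01
d₂ = d₁ − σ√T = -0.0078 − 0.2899 = -0.2977 which rounds to -0.30
exp(−rT) = exp(−0.014·0.5) = 0.9930
C = 475·N(-0.01) − 500·0.9930·N(-0.30) = 475·0.4960 − 500·0.9930·0.3821 = 235.6000 − 189.7126 = 45.8873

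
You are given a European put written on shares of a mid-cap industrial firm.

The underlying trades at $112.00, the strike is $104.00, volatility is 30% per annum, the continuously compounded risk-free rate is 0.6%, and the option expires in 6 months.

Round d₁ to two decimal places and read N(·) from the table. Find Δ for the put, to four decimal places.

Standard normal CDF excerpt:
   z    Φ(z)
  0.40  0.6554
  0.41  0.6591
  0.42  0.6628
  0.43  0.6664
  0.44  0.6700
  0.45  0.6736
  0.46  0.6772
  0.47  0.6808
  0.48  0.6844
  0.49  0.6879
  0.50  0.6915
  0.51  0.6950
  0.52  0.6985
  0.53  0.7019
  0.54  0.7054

σ√T = 0.3·√0.5 = 0.2121
d₁ = [ln(112/104) + (0.006 + 0.3²/2)·0.5] / 0.2121 = [0.0741 + 0.0255] / 0.2121 = 0.4696 ≈ 0.47
N(d₁) = N(0.47) = 0.6808
Δ_put = N(d₁) − 1 = 0.6808 − 1 = -0.3192

-0.3192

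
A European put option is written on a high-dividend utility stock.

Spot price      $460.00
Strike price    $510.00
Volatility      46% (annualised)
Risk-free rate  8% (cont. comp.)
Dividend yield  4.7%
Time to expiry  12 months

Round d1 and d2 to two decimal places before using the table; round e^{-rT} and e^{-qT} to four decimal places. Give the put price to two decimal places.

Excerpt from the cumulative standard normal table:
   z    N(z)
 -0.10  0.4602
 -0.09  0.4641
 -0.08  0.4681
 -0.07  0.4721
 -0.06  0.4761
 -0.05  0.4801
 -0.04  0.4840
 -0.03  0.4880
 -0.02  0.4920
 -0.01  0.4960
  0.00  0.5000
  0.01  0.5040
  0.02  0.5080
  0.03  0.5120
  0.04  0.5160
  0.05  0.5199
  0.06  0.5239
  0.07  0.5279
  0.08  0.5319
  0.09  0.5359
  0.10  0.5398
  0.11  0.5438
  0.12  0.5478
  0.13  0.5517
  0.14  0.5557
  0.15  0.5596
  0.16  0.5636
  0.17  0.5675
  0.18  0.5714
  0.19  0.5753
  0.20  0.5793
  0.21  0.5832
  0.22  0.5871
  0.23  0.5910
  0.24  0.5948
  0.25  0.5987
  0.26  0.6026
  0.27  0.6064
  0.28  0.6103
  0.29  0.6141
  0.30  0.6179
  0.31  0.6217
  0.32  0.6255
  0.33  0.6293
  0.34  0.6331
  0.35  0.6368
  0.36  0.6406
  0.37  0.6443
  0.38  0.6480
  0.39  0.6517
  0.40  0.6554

σ√T = 0.46·√1 = 0.4600
d₁ = [ln(460/510) + (0.08 − 0.047 + 0.46²/2)·1] / 0.4600 = [-0.1032 + 0.1388] / 0.4600 = 0.0774 ⇒ 0.08
d₂ = d₁ − σ√T = 0.0774 − 0.4600 = -0.3826 ⇒ -0.38
e^(−qT) = e^(−0.047·1) = 0.9541;  e^(−rT) = e^(−0.08·1) = 0.9231
P = 510·0.9231·N(0.38) − 460·0.9541·N(-0.08) = 510·0.9231·0.6480 − 460·0.9541·0.4681 = 305.0661 − 205.4425 = 99.6236

$99.62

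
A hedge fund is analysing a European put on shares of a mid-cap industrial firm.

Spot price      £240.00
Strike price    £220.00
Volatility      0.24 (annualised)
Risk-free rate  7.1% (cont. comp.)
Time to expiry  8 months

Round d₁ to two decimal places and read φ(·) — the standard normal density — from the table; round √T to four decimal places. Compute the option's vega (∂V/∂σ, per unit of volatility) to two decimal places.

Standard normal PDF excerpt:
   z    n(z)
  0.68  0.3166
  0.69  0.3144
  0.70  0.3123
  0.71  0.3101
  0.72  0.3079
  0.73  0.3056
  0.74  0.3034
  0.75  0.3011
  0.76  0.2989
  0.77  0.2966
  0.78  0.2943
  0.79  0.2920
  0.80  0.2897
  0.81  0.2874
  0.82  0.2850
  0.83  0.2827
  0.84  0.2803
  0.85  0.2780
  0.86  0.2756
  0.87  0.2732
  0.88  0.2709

σ√T = 0.24·√0.6667 = 0.1960
d₁ = [ln(240/220) + (0.071 + ½·0.24²)·0.6667] / (σ√T) = (0.0870 + 0.0665) / 0.1960 = 0.7836 → 0.78
√T = √0.6667 = 0.8165
φ(d₁) = φ(0.78) = 0.2943
vega = S·φ(d₁)·√T = 240·0.2943·0.8165 = 57.6710
(Vega is the same for a European call and put with the same parameters.)

57.67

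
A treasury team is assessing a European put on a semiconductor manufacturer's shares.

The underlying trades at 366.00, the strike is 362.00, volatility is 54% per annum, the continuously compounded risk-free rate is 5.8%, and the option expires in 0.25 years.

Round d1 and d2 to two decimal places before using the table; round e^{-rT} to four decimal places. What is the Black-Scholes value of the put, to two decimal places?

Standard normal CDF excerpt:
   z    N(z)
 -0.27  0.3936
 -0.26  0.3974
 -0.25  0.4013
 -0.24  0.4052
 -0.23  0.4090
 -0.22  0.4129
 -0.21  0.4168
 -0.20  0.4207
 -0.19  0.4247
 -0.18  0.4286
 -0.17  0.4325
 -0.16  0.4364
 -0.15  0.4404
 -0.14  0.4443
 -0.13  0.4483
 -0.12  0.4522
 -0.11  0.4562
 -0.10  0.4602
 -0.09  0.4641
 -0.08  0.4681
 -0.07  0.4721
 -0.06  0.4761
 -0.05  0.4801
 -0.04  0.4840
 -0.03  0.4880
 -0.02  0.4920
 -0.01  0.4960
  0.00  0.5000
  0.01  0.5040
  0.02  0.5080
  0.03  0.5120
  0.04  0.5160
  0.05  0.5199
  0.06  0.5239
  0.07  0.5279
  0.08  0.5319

34.41

σ√T = 0.54·√0.25 = 0.2700
ln(S/K) + (r + σ²/2)T = ln(366/362) + (0.058 + 0.54²/2)·0.25 = 0.0110 + 0.0510 = 0.0619
d₁ = 0.0619 / 0.2700 = 0.2294 ⇒ 0.23
d₂ = d₁ − σ√T = 0.2294 − 0.2700 = -0.0406 ⇒ -0.04
exp(−rT) = exp(−0.058·0.25) = 0.9856
N(−d₂) = N(0.04) = 0.5160;  N(−d₁) = N(-0.23) = 0.4090
P = 362·0.9856·0.5160 − 366·0.4090 = 184.1022 − 149.6940 = 34.4082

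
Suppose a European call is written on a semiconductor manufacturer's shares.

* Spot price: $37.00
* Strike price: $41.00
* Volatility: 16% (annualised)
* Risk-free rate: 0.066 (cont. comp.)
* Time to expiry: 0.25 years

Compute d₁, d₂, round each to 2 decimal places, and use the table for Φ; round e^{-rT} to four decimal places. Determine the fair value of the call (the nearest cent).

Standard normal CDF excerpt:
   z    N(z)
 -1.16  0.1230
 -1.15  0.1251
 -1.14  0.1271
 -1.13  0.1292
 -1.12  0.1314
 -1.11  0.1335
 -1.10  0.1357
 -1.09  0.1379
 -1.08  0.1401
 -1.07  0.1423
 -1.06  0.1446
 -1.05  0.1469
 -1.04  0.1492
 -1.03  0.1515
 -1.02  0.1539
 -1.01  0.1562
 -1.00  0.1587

$0.22

T = 0.25;  σ√T = 0.0800
ln(S/K) + (r + σ²/2)T = ln(37/41) + (0.066 + 0.16²/2)·0.25 = -0.1027 + 0.0197 = -0.0830
d₁ = -0.0830 / 0.0800 = -1.0369 ≈ -1.04
d₂ = d₁ − σ√T = -1.0369 − 0.0800 = -1.1169 ≈ -1.12
e^(−rT) = e^(−0.066·0.25) = 0.9836
N(d₁) = N(-1.04) = 0.1492;  N(d₂) = N(-1.12) = 0.1314
C = 37·0.1492 − 41·0.9836·0.1314 = 5.5204 − 5.2990 = 0.2214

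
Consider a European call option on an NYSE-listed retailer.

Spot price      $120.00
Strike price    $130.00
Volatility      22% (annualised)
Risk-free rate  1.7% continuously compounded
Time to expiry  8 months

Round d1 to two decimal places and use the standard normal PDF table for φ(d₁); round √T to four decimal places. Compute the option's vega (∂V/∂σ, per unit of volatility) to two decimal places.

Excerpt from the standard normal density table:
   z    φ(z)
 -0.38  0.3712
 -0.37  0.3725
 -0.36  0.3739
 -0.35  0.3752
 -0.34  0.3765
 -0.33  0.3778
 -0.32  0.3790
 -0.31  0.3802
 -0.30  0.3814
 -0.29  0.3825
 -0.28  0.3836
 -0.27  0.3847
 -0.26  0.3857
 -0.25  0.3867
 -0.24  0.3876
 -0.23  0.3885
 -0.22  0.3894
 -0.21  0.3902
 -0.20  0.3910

37.48

T = 0.6667;  σ√T = 0.1796
d₁ = [ln(120/130) + (0.017 + ½·0.22²)·0.6667] / (σ√T) = (-0.0800 + 0.0275) / 0.1796 = -0.2927 ≈ -0.29
√T = √0.6667 = 0.8165
φ(d₁) = φ(-0.29) = 0.3825
vega = S·φ(d₁)·√T = 120·0.3825·0.8165 = 37.4774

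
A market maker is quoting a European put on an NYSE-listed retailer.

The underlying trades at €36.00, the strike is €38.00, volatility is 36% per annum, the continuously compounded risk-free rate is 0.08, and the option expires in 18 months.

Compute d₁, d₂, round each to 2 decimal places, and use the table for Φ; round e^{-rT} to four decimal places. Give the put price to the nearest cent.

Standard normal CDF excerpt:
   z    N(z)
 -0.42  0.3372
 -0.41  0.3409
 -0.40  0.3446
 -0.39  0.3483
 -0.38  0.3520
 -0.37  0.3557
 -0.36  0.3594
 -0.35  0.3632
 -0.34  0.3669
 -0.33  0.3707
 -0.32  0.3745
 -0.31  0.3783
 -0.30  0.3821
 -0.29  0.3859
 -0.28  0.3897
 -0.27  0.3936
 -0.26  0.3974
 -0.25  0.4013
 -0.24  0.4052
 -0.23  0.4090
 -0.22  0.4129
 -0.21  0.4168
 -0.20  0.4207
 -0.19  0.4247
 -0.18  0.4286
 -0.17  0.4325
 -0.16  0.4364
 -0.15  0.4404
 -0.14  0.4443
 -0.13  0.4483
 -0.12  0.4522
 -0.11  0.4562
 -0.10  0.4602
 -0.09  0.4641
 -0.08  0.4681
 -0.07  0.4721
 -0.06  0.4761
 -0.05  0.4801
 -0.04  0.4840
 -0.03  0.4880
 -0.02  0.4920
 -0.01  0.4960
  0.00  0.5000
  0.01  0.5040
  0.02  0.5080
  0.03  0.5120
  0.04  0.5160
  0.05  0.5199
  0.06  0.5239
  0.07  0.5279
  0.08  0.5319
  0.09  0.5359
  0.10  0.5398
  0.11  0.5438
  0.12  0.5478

€4.99

σ√T = 0.36 × 1.2247 = 0.4409
d₁ = [ln(36/38) + (0.08 + ½·0.36²)·1.5] / (σ√T) = (-0.0541 + 0.2172) / 0.4409 = 0.3700 which rounds to 0.37
d₂ = 0.3700 − 0.4409 = -0.0709 which rounds to -0.07
exp(−rT) = exp(−0.08·1.5) = 0.8869
P = 38·0.8869·N(0.07) − 36·N(-0.37) = 38·0.8869·0.5279 − 36·0.3557 = 17.7914 − 12.8052 = 4.9862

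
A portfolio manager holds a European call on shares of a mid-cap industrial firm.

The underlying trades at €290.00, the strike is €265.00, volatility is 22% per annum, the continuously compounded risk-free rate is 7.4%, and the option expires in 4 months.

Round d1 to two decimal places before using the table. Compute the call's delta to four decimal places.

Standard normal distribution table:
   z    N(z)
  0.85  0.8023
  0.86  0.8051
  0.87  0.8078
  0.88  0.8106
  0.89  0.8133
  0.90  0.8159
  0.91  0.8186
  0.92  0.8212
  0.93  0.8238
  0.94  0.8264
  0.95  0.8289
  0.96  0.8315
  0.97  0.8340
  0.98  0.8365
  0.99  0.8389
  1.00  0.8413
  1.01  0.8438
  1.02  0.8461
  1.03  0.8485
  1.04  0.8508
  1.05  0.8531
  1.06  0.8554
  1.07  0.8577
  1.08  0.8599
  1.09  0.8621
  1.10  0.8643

0.8340

T = 0.3333;  σ√T = 0.1270
d₁ = [ln(290/265) + (0.074 + ½·0.22²)·0.3333] / (σ√T) = (0.0902 + 0.0327) / 0.1270 = 0.9675 which rounds to 0.97
N(d₁) = N(0.97) = 0.8340
Δ_call = N(d₁) = 0.8340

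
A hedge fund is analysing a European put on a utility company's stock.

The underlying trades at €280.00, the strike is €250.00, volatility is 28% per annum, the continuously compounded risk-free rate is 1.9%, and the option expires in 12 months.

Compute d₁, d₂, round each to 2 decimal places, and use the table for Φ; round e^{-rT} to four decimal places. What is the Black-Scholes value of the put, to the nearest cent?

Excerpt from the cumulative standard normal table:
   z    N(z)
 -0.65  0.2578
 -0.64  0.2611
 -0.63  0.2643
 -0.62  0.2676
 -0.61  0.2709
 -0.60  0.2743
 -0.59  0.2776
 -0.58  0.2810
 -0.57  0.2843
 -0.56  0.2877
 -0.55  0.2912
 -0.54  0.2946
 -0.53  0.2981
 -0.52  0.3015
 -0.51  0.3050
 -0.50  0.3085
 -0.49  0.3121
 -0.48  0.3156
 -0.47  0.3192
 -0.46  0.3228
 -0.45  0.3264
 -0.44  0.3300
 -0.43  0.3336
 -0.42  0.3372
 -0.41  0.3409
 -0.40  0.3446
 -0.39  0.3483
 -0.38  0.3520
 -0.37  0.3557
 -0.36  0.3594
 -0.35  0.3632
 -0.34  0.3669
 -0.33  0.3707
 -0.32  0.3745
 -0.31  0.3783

σ√T = 0.28 × 1.0000 = 0.2800
d₁ = [ln(280/250) + (0.019 + 0.28²/2)·1] / 0.2800 = [0.1133 + 0.0582] / 0.2800 = 0.6126 → 0.61
d₂ = d₁ − σ√T = 0.6126 − 0.2800 = 0.3326 → 0.33
exp(−rT) = exp(−0.019·1) = 0.9812
P = 250·0.9812·N(-0.33) − 280·N(-0.61) = 250·0.9812·0.3707 − 280·0.2709 = 90.9327 − 75.8520 = 15.0807

€15.08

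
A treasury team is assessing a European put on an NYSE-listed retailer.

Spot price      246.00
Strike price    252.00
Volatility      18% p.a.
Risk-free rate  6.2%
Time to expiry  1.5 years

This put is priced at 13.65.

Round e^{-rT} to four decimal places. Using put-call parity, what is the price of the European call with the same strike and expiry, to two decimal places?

30.03

e^(−rT) = e^(−0.062·1.5) = 0.9112
Put-call parity: C − P = S − K·e^(−rT) = 246 − 252·0.9112 = 246 − 229.6224 = 16.3776
C = P + (C − P) = 13.65 + (16.3776) = 30.0276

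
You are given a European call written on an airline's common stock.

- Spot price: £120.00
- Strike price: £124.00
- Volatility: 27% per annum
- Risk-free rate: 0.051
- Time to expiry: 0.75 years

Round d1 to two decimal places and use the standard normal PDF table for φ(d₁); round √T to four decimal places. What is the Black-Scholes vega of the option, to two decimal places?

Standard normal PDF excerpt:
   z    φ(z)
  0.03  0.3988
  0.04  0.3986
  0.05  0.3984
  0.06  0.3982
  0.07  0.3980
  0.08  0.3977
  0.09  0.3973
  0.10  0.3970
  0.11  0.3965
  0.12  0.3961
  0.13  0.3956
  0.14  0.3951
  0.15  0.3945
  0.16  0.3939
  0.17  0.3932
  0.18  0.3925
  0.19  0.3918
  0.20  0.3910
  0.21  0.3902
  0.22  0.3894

41.06

σ√T = 0.27·√0.75 = 0.2338
d₁ = [ln(120/124) + (0.051 + ½·0.27²)·0.75] / (σ√T) = (-0.0328 + 0.0656) / 0.2338 = 0.1403 → 0.14
√T = √0.75 = 0.8660
φ(d₁) = φ(0.14) = 0.3951
vega = S·φ(d₁)·√T = 120·0.3951·0.8660 = 41.0588
(The put has the same vega.)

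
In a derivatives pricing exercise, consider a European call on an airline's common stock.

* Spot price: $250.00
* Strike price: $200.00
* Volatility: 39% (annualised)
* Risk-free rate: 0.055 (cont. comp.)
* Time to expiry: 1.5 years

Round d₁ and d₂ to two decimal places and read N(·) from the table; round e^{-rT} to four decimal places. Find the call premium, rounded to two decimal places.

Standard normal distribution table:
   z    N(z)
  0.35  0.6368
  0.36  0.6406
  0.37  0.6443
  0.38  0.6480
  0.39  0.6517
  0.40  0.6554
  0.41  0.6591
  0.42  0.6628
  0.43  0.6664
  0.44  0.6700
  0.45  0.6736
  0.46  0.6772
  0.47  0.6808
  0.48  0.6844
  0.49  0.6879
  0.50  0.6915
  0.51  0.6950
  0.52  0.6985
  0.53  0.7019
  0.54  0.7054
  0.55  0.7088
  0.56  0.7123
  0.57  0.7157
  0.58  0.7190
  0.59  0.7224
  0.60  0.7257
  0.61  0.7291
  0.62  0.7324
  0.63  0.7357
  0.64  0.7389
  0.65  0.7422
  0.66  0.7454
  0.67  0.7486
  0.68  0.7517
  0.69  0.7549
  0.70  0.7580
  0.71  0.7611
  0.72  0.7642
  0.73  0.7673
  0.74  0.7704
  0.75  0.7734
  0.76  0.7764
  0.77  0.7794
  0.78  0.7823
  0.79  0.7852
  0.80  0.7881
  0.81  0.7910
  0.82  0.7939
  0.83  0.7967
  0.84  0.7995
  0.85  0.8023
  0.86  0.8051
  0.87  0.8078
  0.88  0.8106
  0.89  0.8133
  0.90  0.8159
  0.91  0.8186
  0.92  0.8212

σ√T = 0.39·√1.5 = 0.4777
d₁ = [ln(250/200) + (0.055 + 0.39²/2)·1.5] / 0.4777 = [0.2231 + 0.1966] / 0.4777 = 0.8787 → 0.88
d₂ = d₁ − σ√T = 0.8787 − 0.4777 = 0.4011 → 0.40
exp(−rT) = exp(−0.055·1.5) = 0.9208
N(d₁) = N(0.88) = 0.8106;  N(d₂) = N(0.40) = 0.6554
C = 250·0.8106 − 200·0.9208·0.6554 = 202.6500 − 120.6985 = 81.9515

$81.95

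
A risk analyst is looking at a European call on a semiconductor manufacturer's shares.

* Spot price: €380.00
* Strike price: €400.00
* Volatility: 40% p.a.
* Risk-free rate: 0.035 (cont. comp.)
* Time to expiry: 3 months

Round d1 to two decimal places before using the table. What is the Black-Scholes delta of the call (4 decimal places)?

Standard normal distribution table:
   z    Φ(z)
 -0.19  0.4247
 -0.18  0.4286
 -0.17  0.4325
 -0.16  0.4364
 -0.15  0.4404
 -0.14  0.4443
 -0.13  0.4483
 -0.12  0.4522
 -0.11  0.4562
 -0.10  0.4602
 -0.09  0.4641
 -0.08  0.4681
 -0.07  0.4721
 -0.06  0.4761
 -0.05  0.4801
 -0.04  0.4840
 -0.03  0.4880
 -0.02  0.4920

σ√T = 0.4 × 0.5000 = 0.2000
d₁ = [ln(380/400) + (0.035 + 0.4²/2)·0.25] / 0.2000 = [-0.0513 + 0.0288] / 0.2000 = -0.1127 ⇒ -0.11
N(d₁) = N(-0.11) = 0.4562
Δ_call = N(d₁) = 0.4562

0.4562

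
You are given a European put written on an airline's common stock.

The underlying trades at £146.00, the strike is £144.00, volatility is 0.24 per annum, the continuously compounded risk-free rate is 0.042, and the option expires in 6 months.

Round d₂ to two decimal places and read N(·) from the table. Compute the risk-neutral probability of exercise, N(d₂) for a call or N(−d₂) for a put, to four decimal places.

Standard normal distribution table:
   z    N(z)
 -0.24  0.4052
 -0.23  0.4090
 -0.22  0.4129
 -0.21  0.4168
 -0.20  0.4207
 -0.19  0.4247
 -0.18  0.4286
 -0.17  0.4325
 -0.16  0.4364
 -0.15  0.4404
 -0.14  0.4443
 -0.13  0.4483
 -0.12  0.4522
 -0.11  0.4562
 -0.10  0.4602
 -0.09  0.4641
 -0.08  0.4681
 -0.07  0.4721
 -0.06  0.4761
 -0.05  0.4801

0.4522

σ√T = 0.24·√0.5 = 0.1697
ln(S/K) + (r + σ²/2)T = ln(146/144) + (0.042 + 0.24²/2)·0.5 = 0.0138 + 0.0354 = 0.0492
d₁ = 0.0492 / 0.1697 = 0.2899 ≈ 0.29
d₂ = d₁ − σ√T = 0.2899 − 0.1697 = 0.1202 ≈ 0.12
Risk-neutral Pr[S_T < K] = N(−d₂) = N(-0.12) = 0.4522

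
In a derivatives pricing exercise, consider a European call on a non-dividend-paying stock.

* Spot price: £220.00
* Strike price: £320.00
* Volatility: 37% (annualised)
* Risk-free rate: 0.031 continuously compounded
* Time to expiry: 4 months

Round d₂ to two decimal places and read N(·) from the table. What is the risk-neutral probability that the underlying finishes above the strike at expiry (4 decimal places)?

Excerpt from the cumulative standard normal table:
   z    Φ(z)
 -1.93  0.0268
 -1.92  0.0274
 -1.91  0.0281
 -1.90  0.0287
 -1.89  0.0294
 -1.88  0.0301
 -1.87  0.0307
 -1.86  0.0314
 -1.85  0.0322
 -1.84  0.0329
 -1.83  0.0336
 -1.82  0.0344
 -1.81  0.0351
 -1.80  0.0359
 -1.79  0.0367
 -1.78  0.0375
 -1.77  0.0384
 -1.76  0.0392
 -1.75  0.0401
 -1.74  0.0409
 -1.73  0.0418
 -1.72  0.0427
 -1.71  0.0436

0.0351

T = 0.3333;  σ√T = 0.2136
d₁ = [ln(220/320) + (0.031 + 0.37²/2)·0.3333] / 0.2136 = [-0.3747 + 0.0331] / 0.2136 = -1.5988 which rounds to -1.60
d₂ = d₁ − σ√T = -1.5988 − 0.2136 = -1.8125 which rounds to -1.81
Risk-neutral Pr[S_T > K] = N(d₂) = N(-1.81) = 0.0351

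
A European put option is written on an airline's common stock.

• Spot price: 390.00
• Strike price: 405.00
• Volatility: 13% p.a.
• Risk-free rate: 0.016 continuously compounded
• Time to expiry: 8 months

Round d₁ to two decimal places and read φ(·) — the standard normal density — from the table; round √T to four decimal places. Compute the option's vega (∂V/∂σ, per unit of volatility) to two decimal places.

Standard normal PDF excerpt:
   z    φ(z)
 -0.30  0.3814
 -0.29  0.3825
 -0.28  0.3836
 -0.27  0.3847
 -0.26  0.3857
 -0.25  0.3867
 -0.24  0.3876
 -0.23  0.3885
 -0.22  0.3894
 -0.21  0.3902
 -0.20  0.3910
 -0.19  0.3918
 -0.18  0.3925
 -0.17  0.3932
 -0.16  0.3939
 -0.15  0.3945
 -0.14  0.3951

124.51

σ√T = 0.13·√0.6667 = 0.1061
d₁ = [ln(390/405) + (0.016 + 0.13²/2)·0.6667] / 0.1061 = [-0.0377 + 0.0163] / 0.1061 = -0.2020 ≈ -0.20
√T = √0.6667 = 0.8165
φ(d₁) = φ(-0.20) = 0.3910
vega = S·φ(d₁)·√T = 390·0.3910·0.8165 = 124.5081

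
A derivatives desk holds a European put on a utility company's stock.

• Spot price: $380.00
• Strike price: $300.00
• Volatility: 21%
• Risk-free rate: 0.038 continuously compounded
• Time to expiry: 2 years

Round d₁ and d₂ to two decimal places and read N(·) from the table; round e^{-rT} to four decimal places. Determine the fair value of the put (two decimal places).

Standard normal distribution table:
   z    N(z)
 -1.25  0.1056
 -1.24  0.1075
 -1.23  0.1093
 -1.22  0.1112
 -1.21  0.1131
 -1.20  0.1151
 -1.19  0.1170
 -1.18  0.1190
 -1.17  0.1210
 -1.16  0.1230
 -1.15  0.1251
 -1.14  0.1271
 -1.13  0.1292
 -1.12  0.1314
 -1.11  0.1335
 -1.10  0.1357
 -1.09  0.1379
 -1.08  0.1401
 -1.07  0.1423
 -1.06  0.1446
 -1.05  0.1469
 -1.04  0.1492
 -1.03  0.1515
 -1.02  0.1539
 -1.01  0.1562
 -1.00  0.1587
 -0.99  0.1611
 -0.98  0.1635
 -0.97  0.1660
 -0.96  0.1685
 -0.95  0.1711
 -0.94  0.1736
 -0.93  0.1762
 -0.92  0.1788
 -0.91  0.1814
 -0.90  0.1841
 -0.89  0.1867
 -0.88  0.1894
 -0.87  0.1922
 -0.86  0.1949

σ√T = 0.21·√2 = 0.2970
ln(S/K) + (r + σ²/2)T = ln(380/300) + (0.038 + 0.21²/2)·2 = 0.2364 + 0.1201 = 0.3565
d₁ = 0.3565 / 0.2970 = 1.2004 → 1.20
d₂ = d₁ − σ√T = 1.2004 − 0.2970 = 0.9034 → 0.90
e^(−rT) = e^(−0.038·2) = 0.9268
N(−d₂) = N(-0.90) = 0.1841;  N(−d₁) = N(-1.20) = 0.1151
P = 300·0.9268·0.1841 − 380·0.1151 = 51.1872 − 43.7380 = 7.4492

$7.45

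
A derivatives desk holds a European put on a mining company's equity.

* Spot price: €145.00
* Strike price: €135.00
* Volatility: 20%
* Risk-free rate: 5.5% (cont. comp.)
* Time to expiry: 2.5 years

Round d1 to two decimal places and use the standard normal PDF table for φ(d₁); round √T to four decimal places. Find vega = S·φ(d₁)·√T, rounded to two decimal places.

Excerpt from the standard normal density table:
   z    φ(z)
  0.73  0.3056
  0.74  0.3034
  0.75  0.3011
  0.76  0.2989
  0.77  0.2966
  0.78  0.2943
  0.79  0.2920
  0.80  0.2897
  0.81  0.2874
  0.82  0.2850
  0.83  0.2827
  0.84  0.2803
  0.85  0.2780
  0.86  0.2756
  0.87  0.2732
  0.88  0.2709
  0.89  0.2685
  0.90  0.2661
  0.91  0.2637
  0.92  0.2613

σ√T = 0.2·√2.5 = 0.3162
d₁ = [ln(145/135) + (0.055 + ½·0.2²)·2.5] / (σ√T) = (0.0715 + 0.1875) / 0.3162 = 0.8189 ≈ 0.82
√T = √2.5 = 1.5811
φ(d₁) = φ(0.82) = 0.2850
vega = S·φ(d₁)·√T = 145·0.2850·1.5811 = 65.3390

65.34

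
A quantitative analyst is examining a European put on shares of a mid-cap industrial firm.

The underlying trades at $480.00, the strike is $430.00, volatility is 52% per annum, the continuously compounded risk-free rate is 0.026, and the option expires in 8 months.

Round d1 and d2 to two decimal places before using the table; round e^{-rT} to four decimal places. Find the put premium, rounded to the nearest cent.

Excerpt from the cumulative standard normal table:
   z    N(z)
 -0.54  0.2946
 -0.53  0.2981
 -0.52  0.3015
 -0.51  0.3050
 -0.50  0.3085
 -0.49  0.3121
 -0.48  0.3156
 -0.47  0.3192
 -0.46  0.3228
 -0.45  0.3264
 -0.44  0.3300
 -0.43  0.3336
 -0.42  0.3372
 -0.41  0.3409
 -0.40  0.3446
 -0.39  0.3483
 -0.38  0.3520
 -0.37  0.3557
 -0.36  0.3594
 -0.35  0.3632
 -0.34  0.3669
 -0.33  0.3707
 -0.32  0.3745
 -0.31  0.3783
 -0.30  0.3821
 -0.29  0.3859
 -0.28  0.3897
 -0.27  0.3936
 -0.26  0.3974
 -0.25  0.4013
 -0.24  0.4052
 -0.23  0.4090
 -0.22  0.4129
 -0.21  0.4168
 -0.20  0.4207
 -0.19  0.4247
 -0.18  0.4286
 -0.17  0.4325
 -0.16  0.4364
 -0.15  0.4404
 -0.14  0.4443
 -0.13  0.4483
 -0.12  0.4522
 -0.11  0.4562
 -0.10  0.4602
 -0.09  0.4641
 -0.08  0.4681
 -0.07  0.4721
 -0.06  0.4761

$49.73

T = 0.6667;  σ√T = 0.4246
ln(S/K) + (r + σ²/2)T = ln(480/430) + (0.026 + 0.52²/2)·0.6667 = 0.1100 + 0.1075 = 0.2175
d₁ = 0.2175 / 0.4246 = 0.5122 ⇒ 0.51
d₂ = d₁ − σ√T = 0.5122 − 0.4246 = 0.0876 ⇒ 0.09
exp(−rT) = exp(−0.026·0.6667) = 0.9828
P = 430·0.9828·N(-0.09) − 480·N(-0.51) = 430·0.9828·0.4641 − 480·0.3050 = 196.1305 − 146.4000 = 49.7305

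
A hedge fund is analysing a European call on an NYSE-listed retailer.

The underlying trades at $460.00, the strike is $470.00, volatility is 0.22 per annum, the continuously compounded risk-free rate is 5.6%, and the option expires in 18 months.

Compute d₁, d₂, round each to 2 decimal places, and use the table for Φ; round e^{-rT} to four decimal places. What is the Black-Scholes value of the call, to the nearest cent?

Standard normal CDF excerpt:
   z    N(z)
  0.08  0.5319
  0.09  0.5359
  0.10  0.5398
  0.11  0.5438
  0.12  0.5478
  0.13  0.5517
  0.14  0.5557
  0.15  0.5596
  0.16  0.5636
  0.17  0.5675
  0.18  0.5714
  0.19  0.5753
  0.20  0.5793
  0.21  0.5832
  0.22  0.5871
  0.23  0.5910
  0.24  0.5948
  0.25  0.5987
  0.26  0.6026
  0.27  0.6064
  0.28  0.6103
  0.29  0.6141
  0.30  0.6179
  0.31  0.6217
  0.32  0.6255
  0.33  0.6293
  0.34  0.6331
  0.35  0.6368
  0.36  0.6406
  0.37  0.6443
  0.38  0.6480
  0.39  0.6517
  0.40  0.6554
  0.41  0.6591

$63.12

σ√T = 0.22·√1.5 = 0.2694
d₁ = [ln(460/470) + (0.056 + 0.22²/2)·1.5] / 0.2694 = [-0.0215 + 0.1203] / 0.2694 = 0.3667 ⇒ 0.37
d₂ = d₁ − σ√T = 0.3667 − 0.2694 = 0.0972 ⇒ 0.10
e^(−rT) = e^(−0.056·1.5) = 0.9194
N(d₁) = N(0.37) = 0.6443;  N(d₂) = N(0.10) = 0.5398
C = 460·0.6443 − 470·0.9194·0.5398 = 296.3780 − 233.2573 = 63.1207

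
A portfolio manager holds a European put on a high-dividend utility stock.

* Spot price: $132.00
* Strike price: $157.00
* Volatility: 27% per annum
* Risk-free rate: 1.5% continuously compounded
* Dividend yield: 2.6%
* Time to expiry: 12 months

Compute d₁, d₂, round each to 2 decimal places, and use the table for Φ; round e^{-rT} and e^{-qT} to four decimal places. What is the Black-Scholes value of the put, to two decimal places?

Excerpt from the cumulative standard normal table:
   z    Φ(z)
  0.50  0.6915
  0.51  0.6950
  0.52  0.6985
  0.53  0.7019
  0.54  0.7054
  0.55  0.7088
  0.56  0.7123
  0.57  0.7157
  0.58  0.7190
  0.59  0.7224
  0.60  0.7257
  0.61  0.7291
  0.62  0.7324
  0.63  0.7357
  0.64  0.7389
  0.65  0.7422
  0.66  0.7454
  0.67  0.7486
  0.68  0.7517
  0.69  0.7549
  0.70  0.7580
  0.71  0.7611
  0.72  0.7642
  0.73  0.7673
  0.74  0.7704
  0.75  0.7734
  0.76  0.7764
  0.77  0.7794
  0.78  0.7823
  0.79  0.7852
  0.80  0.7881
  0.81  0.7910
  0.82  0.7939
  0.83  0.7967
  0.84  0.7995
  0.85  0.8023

σ√T = 0.27·√1 = 0.2700
ln(S/K) + (r − q + σ²/2)T = ln(132/157) + (0.015 − 0.026 + 0.27²/2)·1 = -0.1734 + 0.0255 = -0.1480
d₁ = -0.1480 / 0.2700 = -0.5481 → -0.55
d₂ = d₁ − σ√T = -0.5481 − 0.2700 = -0.8181 → -0.82
exp(−qT) = exp(−0.026·1) = 0.9743;  exp(−rT) = exp(−0.015·1) = 0.9851
N(−d₂) = N(0.82) = 0.7939;  N(−d₁) = N(0.55) = 0.7088
P = 157·0.9851·0.7939 − 132·0.9743·0.7088 = 122.7851 − 91.1571 = 31.6281

$31.63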